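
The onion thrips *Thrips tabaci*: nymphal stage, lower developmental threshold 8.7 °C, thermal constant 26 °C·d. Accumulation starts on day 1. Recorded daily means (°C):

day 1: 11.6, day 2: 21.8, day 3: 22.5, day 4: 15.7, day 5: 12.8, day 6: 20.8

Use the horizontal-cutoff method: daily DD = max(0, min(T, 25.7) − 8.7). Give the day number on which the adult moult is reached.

day 3

Daily DD above 8.7 °C (capped at 17.0): 2.9, 13.1, 13.8, 7.0, 4.1, 12.1.
Cumulative: 2.9, 16.0, 29.8, 36.8, 40.9, 53.0.
The total first reaches 26 DD on day 3.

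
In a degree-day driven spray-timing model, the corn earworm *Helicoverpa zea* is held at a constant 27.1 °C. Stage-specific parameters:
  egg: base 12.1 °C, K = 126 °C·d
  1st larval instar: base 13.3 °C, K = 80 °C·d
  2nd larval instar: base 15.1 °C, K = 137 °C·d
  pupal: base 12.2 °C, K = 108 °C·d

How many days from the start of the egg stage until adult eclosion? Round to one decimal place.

egg: 126 / (27.1 − 12.1) = 126 / 15.0 = 8.400 d.
1st larval instar: 80 / (27.1 − 13.3) = 80 / 13.8 = 5.797 d.
2nd larval instar: 137 / (27.1 − 15.1) = 137 / 12.0 = 11.417 d.
pupal: 108 / (27.1 − 12.2) = 108 / 14.9 = 7.248 d.
Sum = 32.862 ≈ 32.9 days.

32.9 days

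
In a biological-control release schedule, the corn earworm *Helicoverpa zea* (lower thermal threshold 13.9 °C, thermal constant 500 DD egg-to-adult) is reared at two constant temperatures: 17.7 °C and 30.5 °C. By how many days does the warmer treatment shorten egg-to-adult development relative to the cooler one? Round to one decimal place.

101.5 days

At 17.7 °C: 500 / (17.7 − 13.9) = 500 / 3.8 = 131.579 d.
At 30.5 °C: 500 / (30.5 − 13.9) = 500 / 16.6 = 30.120 d.
Difference = |131.579 − 30.120| = 101.458 ≈ 101.5 days.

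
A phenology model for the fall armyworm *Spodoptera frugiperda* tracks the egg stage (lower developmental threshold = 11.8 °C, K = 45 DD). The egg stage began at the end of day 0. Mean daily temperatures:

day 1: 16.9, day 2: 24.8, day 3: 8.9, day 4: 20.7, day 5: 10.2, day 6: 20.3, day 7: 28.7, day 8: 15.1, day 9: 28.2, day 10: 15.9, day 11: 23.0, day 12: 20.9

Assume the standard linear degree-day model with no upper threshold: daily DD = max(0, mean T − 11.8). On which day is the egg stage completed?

Daily DD above 11.8 °C: 5.1, 13.0, 0.0, 8.9, 0.0, 8.5, 16.9, 3.3, 16.4, 4.1, 11.2, 9.1.
Cumulative: 5.1, 18.1, 18.1, 27.0, 27.0, 35.5, 52.4, 55.7, 72.1, 76.2, 87.4, 96.5.
The total first reaches 45 DD on day 7.

day 7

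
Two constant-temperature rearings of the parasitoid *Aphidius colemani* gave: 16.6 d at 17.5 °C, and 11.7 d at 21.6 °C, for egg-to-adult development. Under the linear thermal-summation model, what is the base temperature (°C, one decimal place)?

7.7 °C

Linear rate model ⇒ the product D·(T − T_b) is constant across temperatures.
16.6·(17.5 − T_b) = 11.7·(21.6 − T_b)
T_b = (16.6·17.5 − 11.7·21.6) / (16.6 − 11.7) = 37.78 / 4.9 = 7.710 °C ≈ 7.7 °C.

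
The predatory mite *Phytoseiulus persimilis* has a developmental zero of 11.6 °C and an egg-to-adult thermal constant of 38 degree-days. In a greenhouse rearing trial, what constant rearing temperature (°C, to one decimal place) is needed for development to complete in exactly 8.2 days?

16.2 °C

Required daily accumulation = 38 / 8.2 = 4.634 DD/day.
T = T_base + 4.634 = 11.6 + 4.634 = 16.234 ≈ 16.2 °C.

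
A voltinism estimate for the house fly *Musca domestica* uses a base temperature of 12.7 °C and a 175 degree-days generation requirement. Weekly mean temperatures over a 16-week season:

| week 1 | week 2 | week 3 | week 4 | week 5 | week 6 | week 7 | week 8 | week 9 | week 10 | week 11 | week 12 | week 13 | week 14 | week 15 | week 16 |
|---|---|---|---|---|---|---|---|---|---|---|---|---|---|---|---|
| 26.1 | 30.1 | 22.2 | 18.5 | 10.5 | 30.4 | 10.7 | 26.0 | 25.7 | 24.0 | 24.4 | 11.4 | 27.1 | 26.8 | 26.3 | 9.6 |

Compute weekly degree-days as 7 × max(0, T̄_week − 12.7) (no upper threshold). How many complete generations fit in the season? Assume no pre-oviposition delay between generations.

6 generations

Weekly DD (7 × max(0, T̄ − 12.7)): 93.8, 121.8, 66.5, 40.6, 0.0, 123.9, 0.0, 93.1, 91.0, 79.1, 81.9, 0.0, 100.8, 98.7, 95.2, 0.0.
Season total = 1086.4 DD.
Complete generations = ⌊1086.4 / 175⌋ = 6.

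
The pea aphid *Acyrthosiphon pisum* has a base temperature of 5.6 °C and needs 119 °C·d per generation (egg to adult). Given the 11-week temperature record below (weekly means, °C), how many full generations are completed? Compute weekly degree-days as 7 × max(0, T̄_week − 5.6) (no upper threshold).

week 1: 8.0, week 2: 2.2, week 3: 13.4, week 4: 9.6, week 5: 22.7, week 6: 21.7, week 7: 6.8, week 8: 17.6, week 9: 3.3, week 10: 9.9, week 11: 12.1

Weekly DD (7 × max(0, T̄ − 5.6)): 16.8, 0.0, 54.6, 28.0, 119.7, 112.7, 8.4, 84.0, 0.0, 30.1, 45.5.
Season total = 499.8 DD.
Complete generations = ⌊499.8 / 119⌋ = 4.

4 generations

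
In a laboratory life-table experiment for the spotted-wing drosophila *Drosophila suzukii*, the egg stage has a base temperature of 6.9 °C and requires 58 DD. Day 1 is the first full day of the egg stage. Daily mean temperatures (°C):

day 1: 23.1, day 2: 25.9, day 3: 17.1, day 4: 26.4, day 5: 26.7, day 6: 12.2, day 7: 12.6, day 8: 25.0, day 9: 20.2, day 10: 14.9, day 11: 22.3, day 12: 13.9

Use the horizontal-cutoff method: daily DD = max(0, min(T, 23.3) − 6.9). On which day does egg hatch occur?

day 4

Daily DD above 6.9 °C (capped at 16.4): 16.2, 16.4, 10.2, 16.4, 16.4, 5.3, 5.7, 16.4, 13.3, 8.0, 15.4, 7.0.
Cumulative: 16.2, 32.6, 42.8, 59.2, 75.6, 80.9, 86.6, 103.0, 116.3, 124.3, 139.7, 146.7.
The total first reaches 58 DD on day 4.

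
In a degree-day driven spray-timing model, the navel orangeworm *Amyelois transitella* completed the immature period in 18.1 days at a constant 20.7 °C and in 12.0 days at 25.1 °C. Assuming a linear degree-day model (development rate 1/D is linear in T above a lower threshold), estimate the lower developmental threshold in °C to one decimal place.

Under the model K = D·(T − T_b), so D₁·(T₁ − T_b) = D₂·(T₂ − T_b).
18.1·(20.7 − T_b) = 12.0·(25.1 − T_b)
T_b = (18.1·20.7 − 12.0·25.1) / (18.1 − 12.0) = 73.47 / 6.1 = 12.044 °C ≈ 12.0 °C.

12.0 °C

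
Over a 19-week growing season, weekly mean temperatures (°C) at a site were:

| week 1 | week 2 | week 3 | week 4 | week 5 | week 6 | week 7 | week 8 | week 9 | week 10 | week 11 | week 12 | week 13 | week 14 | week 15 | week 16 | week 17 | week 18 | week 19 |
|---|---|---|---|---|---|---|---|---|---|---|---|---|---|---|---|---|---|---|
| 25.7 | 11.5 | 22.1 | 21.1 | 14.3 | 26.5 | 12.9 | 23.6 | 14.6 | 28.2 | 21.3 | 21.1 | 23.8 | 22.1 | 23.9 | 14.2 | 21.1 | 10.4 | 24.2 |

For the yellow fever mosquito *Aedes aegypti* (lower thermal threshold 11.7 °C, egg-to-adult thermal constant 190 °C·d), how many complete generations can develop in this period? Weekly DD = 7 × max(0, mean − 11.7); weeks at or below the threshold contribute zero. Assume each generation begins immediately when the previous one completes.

Weekly DD (7 × max(0, T̄ − 11.7)): 98.0, 0.0, 72.8, 65.8, 18.2, 103.6, 8.4, 83.3, 20.3, 115.5, 67.2, 65.8, 84.7, 72.8, 85.4, 17.5, 65.8, 0.0, 87.5.
Season total = 1132.6 DD.
Complete generations = ⌊1132.6 / 190⌋ = 5.

5 generations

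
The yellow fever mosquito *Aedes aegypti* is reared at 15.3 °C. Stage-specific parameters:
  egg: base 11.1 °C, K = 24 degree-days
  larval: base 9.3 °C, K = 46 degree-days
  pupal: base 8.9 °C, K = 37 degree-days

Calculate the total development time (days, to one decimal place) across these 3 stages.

19.2 days

egg: 24 / (15.3 − 11.1) = 24 / 4.2 = 5.714 d.
larval: 46 / (15.3 − 9.3) = 46 / 6.0 = 7.667 d.
pupal: 37 / (15.3 − 8.9) = 37 / 6.4 = 5.781 d.
Sum = 19.162 ≈ 19.2 days.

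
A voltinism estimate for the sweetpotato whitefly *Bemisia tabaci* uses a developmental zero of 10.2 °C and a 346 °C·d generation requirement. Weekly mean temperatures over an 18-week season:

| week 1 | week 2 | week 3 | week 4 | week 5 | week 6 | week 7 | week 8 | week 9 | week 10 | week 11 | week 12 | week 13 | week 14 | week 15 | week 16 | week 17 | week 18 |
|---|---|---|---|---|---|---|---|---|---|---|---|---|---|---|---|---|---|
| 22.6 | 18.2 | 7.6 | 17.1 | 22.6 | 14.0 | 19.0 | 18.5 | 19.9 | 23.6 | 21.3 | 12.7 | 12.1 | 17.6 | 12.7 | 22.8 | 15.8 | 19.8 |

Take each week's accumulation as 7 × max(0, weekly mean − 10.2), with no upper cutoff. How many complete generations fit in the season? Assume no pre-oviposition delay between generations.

Weekly DD (7 × max(0, T̄ − 10.2)): 86.8, 56.0, 0.0, 48.3, 86.8, 26.6, 61.6, 58.1, 67.9, 93.8, 77.7, 17.5, 13.3, 51.8, 17.5, 88.2, 39.2, 67.2.
Season total = 958.3 DD.
Complete generations = ⌊958.3 / 346⌋ = 2.

2 generations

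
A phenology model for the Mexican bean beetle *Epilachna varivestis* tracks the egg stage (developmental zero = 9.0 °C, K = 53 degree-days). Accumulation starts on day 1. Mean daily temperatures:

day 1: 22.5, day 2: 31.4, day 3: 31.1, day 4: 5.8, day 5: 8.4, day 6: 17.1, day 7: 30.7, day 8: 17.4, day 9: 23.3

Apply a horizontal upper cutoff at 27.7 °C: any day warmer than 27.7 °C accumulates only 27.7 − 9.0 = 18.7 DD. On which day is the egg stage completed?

Daily DD above 9.0 °C (capped at 18.7): 13.5, 18.7, 18.7, 0.0, 0.0, 8.1, 18.7, 8.4, 14.3.
Cumulative: 13.5, 32.2, 50.9, 50.9, 50.9, 59.0, 77.7, 86.1, 100.4.
The total first reaches 53 DD on day 6.

day 6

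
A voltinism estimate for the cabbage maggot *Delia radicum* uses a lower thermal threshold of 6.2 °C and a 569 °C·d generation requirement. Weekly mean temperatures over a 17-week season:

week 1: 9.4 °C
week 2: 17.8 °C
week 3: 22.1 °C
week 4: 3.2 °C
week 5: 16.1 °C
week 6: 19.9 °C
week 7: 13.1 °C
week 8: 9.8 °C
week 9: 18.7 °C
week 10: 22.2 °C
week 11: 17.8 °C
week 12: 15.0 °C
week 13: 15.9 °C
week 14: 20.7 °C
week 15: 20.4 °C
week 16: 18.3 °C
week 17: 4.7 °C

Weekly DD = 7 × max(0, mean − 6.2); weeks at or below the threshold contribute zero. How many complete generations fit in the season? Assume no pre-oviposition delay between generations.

2 generations

Weekly DD (7 × max(0, T̄ − 6.2)): 22.4, 81.2, 111.3, 0.0, 69.3, 95.9, 48.3, 25.2, 87.5, 112.0, 81.2, 61.6, 67.9, 101.5, 99.4, 84.7, 0.0.
Season total = 1149.4 DD.
Complete generations = ⌊1149.4 / 569⌋ = 2.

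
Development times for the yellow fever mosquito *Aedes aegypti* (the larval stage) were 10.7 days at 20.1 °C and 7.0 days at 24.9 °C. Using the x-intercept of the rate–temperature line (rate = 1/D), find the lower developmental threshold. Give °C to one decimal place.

11.0 °C

Linear rate model ⇒ the product D·(T − T_b) is constant across temperatures.
10.7·(20.1 − T_b) = 7.0·(24.9 − T_b)
T_b = (10.7·20.1 − 7.0·24.9) / (10.7 − 7.0) = 40.77 / 3.7 = 11.019 °C ≈ 11.0 °C.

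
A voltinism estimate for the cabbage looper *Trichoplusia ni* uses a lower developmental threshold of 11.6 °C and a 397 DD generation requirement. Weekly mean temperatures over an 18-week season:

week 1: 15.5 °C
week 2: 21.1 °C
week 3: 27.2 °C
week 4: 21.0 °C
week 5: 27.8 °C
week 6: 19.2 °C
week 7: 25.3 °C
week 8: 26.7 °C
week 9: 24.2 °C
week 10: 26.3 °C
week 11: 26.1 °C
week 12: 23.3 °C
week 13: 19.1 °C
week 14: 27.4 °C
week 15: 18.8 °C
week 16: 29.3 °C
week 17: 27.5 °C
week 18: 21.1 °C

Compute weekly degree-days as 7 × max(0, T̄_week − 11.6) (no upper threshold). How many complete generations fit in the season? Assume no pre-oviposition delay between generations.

3 generations

Weekly DD (7 × max(0, T̄ − 11.6)): 27.3, 66.5, 109.2, 65.8, 113.4, 53.2, 95.9, 105.7, 88.2, 102.9, 101.5, 81.9, 52.5, 110.6, 50.4, 123.9, 111.3, 66.5.
Season total = 1526.7 DD.
Complete generations = ⌊1526.7 / 397⌋ = 3.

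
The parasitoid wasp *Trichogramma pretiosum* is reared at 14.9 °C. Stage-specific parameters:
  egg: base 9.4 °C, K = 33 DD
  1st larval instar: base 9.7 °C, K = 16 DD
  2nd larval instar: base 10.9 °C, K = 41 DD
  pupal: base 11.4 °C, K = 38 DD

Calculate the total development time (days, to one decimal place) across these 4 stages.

egg: 33 / (14.9 − 9.4) = 33 / 5.5 = 6.000 d.
1st larval instar: 16 / (14.9 − 9.7) = 16 / 5.2 = 3.077 d.
2nd larval instar: 41 / (14.9 − 10.9) = 41 / 4.0 = 10.250 d.
pupal: 38 / (14.9 − 11.4) = 38 / 3.5 = 10.857 d.
Sum = 30.184 ≈ 30.2 days.

30.2 days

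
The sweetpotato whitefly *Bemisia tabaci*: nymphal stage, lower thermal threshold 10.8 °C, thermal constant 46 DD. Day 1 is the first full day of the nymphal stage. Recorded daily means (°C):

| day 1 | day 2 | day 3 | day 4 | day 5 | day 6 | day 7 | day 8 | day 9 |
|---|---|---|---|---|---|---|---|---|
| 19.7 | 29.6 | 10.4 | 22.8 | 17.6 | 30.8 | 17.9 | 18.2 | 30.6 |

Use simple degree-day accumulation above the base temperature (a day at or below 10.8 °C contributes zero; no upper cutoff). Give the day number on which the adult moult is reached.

Daily DD above 10.8 °C: 8.9, 18.8, 0.0, 12.0, 6.8, 20.0, 7.1, 7.4, 19.8.
Cumulative: 8.9, 27.7, 27.7, 39.7, 46.5, 66.5, 73.6, 81.0, 100.8.
The total first reaches 46 DD on day 5.

day 5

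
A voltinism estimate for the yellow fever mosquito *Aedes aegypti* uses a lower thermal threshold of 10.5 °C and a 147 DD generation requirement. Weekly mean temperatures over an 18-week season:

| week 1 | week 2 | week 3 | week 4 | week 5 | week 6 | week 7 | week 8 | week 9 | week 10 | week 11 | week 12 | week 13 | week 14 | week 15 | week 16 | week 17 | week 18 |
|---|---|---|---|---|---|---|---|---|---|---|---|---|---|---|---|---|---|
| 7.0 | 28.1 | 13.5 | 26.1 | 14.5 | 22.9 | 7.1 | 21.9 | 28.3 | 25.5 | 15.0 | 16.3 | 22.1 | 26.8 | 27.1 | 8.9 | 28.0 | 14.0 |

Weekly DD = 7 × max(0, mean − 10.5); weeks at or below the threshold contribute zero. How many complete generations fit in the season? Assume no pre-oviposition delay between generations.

8 generations

Weekly DD (7 × max(0, T̄ − 10.5)): 0.0, 123.2, 21.0, 109.2, 28.0, 86.8, 0.0, 79.8, 124.6, 105.0, 31.5, 40.6, 81.2, 114.1, 116.2, 0.0, 122.5, 24.5.
Season total = 1208.2 DD.
Complete generations = ⌊1208.2 / 147⌋ = 8.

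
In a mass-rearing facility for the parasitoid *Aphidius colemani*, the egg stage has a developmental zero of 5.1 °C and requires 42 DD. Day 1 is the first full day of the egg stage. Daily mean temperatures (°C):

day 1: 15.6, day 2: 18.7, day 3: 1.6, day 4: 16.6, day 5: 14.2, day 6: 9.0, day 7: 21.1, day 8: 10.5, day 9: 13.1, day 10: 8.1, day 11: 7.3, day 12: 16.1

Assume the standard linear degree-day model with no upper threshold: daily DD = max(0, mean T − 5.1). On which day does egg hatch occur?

Daily DD above 5.1 °C: 10.5, 13.6, 0.0, 11.5, 9.1, 3.9, 16.0, 5.4, 8.0, 3.0, 2.2, 11.0.
Cumulative: 10.5, 24.1, 24.1, 35.6, 44.7, 48.6, 64.6, 70.0, 78.0, 81.0, 83.2, 94.2.
The total first reaches 42 DD on day 5.

day 5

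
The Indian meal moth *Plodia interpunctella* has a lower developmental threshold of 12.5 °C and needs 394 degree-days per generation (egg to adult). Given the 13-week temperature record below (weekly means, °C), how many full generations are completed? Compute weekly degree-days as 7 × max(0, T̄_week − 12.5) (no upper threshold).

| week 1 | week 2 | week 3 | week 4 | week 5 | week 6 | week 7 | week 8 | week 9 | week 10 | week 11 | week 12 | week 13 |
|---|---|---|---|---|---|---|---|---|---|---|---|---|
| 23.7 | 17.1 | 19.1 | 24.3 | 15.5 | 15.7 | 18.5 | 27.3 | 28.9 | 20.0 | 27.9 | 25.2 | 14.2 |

2 generations

Weekly DD (7 × max(0, T̄ − 12.5)): 78.4, 32.2, 46.2, 82.6, 21.0, 22.4, 42.0, 103.6, 114.8, 52.5, 107.8, 88.9, 11.9.
Season total = 804.3 DD.
Complete generations = ⌊804.3 / 394⌋ = 2.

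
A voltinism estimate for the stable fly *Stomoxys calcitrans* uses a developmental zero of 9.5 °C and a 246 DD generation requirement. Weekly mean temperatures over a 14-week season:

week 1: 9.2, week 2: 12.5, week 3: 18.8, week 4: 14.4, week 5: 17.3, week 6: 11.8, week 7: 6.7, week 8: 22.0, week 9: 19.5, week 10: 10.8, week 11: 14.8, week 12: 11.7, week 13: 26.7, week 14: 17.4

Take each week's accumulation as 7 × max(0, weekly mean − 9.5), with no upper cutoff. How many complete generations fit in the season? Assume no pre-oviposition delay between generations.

2 generations

Weekly DD (7 × max(0, T̄ − 9.5)): 0.0, 21.0, 65.1, 34.3, 54.6, 16.1, 0.0, 87.5, 70.0, 9.1, 37.1, 15.4, 120.4, 55.3.
Season total = 585.9 DD.
Complete generations = ⌊585.9 / 246⌋ = 2.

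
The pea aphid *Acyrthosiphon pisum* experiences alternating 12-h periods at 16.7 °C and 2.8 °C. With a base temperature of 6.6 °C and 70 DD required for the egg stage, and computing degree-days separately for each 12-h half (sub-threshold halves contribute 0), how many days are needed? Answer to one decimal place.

13.9 days

Day half: max(0, 16.7 − 6.6) × 0.5 = 10.1 × 0.5 = 5.05 DD.
Night half: max(0, 2.8 − 6.6) × 0.5 = 0.0 × 0.5 = 0.00 DD.
Per 24 h: 5.05 DD/day.
Duration = 70 / 5.05 = 13.861 ≈ 13.9 days.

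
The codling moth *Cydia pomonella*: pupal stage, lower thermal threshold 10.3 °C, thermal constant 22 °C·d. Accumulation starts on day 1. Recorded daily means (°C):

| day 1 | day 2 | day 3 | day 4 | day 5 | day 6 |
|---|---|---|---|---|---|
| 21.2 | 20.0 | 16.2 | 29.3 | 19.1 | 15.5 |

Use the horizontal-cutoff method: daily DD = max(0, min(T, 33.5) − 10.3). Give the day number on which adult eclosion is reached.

Daily DD above 10.3 °C (capped at 23.2): 10.9, 9.7, 5.9, 19.0, 8.8, 5.2.
Cumulative: 10.9, 20.6, 26.5, 45.5, 54.3, 59.5.
The total first reaches 22 DD on day 3.

day 3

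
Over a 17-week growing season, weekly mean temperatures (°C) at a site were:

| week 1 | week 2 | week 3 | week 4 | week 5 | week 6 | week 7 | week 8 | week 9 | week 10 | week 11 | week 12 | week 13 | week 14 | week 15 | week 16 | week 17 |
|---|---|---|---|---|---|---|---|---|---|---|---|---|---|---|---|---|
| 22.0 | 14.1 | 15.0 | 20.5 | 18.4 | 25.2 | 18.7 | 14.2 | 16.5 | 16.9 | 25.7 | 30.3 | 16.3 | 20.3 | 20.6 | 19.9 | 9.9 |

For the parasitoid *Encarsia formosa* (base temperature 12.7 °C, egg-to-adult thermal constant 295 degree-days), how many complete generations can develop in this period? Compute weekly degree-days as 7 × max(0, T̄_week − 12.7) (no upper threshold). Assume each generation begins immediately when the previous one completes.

2 generations

Weekly DD (7 × max(0, T̄ − 12.7)): 65.1, 9.8, 16.1, 54.6, 39.9, 87.5, 42.0, 10.5, 26.6, 29.4, 91.0, 123.2, 25.2, 53.2, 55.3, 50.4, 0.0.
Season total = 779.8 DD.
Complete generations = ⌊779.8 / 295⌋ = 2.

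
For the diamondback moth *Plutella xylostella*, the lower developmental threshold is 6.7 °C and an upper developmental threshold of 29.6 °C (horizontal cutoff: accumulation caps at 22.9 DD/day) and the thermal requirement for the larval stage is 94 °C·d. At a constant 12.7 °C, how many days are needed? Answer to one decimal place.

Daily accumulation = 12.7 − 6.7 = 6.0 DD/day.
Duration = 94 / 6.0 = 15.667 ≈ 15.7 days.

15.7 days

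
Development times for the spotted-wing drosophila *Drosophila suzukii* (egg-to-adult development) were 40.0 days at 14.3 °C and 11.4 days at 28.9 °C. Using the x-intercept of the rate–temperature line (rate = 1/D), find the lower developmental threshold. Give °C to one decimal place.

Equal thermal constants: D₁(T₁ − T_b) = D₂(T₂ − T_b).
40.0·(14.3 − T_b) = 11.4·(28.9 − T_b)
T_b = (40.0·14.3 − 11.4·28.9) / (40.0 − 11.4) = 242.54 / 28.6 = 8.480 °C ≈ 8.5 °C.

8.5 °C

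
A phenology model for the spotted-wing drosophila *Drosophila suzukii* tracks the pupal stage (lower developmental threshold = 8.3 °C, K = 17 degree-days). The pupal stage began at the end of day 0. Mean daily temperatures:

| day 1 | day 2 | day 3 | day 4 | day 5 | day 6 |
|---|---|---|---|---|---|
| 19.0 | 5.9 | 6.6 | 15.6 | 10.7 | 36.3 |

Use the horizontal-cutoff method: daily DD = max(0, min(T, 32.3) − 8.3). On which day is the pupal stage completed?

day 4

Daily DD above 8.3 °C (capped at 24.0): 10.7, 0.0, 0.0, 7.3, 2.4, 24.0.
Cumulative: 10.7, 10.7, 10.7, 18.0, 20.4, 44.4.
The total first reaches 17 DD on day 4.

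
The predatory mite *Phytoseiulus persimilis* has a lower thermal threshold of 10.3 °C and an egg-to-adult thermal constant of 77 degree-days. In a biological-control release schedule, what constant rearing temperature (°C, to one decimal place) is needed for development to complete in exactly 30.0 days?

Required daily accumulation = 77 / 30.0 = 2.567 DD/day.
T = T_base + 2.567 = 10.3 + 2.567 = 12.867 ≈ 12.9 °C.

12.9 °C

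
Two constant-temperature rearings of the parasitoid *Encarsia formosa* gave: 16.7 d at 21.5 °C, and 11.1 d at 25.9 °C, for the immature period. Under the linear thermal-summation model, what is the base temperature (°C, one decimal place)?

Linear rate model ⇒ the product D·(T − T_b) is constant across temperatures.
16.7·(21.5 − T_b) = 11.1·(25.9 − T_b)
T_b = (16.7·21.5 − 11.1·25.9) / (16.7 − 11.1) = 71.56 / 5.6 = 12.779 °C ≈ 12.8 °C.

12.8 °C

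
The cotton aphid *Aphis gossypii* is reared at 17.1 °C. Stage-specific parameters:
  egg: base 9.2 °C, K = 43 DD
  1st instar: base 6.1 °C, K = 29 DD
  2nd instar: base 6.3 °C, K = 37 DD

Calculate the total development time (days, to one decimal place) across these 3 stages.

egg: 43 / (17.1 − 9.2) = 43 / 7.9 = 5.443 d.
1st instar: 29 / (17.1 − 6.1) = 29 / 11.0 = 2.636 d.
2nd instar: 37 / (17.1 − 6.3) = 37 / 10.8 = 3.426 d.
Sum = 11.505 ≈ 11.5 days.

11.5 days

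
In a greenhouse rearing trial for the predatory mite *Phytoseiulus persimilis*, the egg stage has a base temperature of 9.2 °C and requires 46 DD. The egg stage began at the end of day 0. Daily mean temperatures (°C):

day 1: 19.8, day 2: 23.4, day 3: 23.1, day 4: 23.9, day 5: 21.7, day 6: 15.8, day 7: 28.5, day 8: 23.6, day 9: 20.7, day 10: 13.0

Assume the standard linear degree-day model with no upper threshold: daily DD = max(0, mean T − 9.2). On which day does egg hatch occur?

Daily DD above 9.2 °C: 10.6, 14.2, 13.9, 14.7, 12.5, 6.6, 19.3, 14.4, 11.5, 3.8.
Cumulative: 10.6, 24.8, 38.7, 53.4, 65.9, 72.5, 91.8, 106.2, 117.7, 121.5.
The total first reaches 46 DD on day 4.

day 4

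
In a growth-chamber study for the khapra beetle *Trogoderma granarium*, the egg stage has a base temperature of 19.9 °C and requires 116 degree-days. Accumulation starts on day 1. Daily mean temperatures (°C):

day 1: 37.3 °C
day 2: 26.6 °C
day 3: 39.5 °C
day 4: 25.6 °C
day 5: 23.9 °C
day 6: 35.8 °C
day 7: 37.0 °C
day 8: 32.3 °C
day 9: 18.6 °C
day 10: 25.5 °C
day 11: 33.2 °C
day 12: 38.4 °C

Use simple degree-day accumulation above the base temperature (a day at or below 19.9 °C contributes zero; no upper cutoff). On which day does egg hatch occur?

day 11

Daily DD above 19.9 °C: 17.4, 6.7, 19.6, 5.7, 4.0, 15.9, 17.1, 12.4, 0.0, 5.6, 13.3, 18.5.
Cumulative: 17.4, 24.1, 43.7, 49.4, 53.4, 69.3, 86.4, 98.8, 98.8, 104.4, 117.7, 136.2.
The total first reaches 116 DD on day 11.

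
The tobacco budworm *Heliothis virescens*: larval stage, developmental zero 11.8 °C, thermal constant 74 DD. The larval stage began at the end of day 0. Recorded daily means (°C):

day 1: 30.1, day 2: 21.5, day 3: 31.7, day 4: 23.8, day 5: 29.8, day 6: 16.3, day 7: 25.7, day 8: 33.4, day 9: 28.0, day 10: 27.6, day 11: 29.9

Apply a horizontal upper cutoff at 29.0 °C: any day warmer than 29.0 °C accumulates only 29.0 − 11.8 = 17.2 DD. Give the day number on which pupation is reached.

Daily DD above 11.8 °C (capped at 17.2): 17.2, 9.7, 17.2, 12.0, 17.2, 4.5, 13.9, 17.2, 16.2, 15.8, 17.2.
Cumulative: 17.2, 26.9, 44.1, 56.1, 73.3, 77.8, 91.7, 108.9, 125.1, 140.9, 158.1.
The total first reaches 74 DD on day 6.

day 6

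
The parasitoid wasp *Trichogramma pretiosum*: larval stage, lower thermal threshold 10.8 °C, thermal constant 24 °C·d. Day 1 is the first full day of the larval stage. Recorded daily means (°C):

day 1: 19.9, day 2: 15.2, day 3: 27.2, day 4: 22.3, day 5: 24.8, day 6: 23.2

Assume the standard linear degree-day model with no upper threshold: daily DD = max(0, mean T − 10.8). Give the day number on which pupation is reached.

Daily DD above 10.8 °C: 9.1, 4.4, 16.4, 11.5, 14.0, 12.4.
Cumulative: 9.1, 13.5, 29.9, 41.4, 55.4, 67.8.
The total first reaches 24 DD on day 3.

day 3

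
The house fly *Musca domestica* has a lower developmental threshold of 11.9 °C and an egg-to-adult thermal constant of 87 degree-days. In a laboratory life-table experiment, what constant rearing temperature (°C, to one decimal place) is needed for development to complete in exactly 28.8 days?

14.9 °C

Required daily accumulation = 87 / 28.8 = 3.021 DD/day.
T = T_base + 3.021 = 11.9 + 3.021 = 14.921 ≈ 14.9 °C.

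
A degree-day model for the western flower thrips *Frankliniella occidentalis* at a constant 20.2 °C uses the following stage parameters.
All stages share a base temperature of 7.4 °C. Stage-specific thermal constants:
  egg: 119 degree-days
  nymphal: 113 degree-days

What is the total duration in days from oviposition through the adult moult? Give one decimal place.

18.1 days

Daily accumulation at 20.2 °C = 20.2 − 7.4 = 12.8 DD/day.
Total K = 119 + 113 = 232 DD.
Total duration = 232 / 12.8 = 18.125 ≈ 18.1 days.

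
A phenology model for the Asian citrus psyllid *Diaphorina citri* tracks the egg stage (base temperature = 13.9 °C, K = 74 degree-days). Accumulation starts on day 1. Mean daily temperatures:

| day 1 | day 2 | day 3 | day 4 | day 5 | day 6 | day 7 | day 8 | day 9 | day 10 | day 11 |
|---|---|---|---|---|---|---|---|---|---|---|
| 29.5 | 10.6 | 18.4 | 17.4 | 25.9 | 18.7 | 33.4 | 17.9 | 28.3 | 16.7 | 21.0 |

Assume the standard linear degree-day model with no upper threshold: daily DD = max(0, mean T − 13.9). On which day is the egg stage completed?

Daily DD above 13.9 °C: 15.6, 0.0, 4.5, 3.5, 12.0, 4.8, 19.5, 4.0, 14.4, 2.8, 7.1.
Cumulative: 15.6, 15.6, 20.1, 23.6, 35.6, 40.4, 59.9, 63.9, 78.3, 81.1, 88.2.
The total first reaches 74 DD on day 9.

day 9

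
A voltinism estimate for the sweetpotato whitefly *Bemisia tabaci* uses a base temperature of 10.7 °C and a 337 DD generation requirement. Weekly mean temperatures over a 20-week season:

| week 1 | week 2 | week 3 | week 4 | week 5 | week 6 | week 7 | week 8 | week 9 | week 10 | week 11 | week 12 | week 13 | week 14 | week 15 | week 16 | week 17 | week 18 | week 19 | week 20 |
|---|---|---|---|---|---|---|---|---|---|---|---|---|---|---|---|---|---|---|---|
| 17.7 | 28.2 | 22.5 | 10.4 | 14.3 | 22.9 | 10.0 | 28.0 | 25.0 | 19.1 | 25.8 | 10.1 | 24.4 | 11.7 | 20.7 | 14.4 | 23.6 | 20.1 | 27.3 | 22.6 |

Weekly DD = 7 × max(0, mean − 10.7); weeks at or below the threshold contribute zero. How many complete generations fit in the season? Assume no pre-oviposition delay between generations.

Weekly DD (7 × max(0, T̄ − 10.7)): 49.0, 122.5, 82.6, 0.0, 25.2, 85.4, 0.0, 121.1, 100.1, 58.8, 105.7, 0.0, 95.9, 7.0, 70.0, 25.9, 90.3, 65.8, 116.2, 83.3.
Season total = 1304.8 DD.
Complete generations = ⌊1304.8 / 337⌋ = 3.

3 generations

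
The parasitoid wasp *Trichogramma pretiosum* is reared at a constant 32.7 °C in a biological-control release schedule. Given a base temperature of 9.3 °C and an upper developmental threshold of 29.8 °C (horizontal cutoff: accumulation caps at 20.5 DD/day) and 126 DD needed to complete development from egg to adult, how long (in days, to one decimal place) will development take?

6.1 days

Temperature 32.7 °C exceeds the upper threshold, so daily accumulation caps at 29.8 − 9.3 = 20.5 DD/day.
Duration = 126 / 20.5 = 6.146 ≈ 6.1 days.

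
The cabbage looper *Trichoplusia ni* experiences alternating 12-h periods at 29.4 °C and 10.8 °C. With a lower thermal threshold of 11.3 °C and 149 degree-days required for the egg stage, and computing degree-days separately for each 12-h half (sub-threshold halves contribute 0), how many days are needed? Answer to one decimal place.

Day half: max(0, 29.4 − 11.3) × 0.5 = 18.1 × 0.5 = 9.05 DD.
Night half: max(0, 10.8 − 11.3) × 0.5 = 0.0 × 0.5 = 0.00 DD.
Per 24 h: 9.05 DD/day.
Duration = 149 / 9.05 = 16.464 ≈ 16.5 days.

16.5 days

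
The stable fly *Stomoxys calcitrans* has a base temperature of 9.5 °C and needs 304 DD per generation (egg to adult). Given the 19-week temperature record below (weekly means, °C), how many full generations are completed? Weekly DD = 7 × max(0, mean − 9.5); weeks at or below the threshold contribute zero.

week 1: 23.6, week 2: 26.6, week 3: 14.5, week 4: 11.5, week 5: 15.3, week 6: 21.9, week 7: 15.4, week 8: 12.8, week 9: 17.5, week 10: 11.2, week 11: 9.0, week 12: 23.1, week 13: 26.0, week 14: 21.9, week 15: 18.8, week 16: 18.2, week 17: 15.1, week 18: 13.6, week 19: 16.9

Weekly DD (7 × max(0, T̄ − 9.5)): 98.7, 119.7, 35.0, 14.0, 40.6, 86.8, 41.3, 23.1, 56.0, 11.9, 0.0, 95.2, 115.5, 86.8, 65.1, 60.9, 39.2, 28.7, 51.8.
Season total = 1070.3 DD.
Complete generations = ⌊1070.3 / 304⌋ = 3.

3 generations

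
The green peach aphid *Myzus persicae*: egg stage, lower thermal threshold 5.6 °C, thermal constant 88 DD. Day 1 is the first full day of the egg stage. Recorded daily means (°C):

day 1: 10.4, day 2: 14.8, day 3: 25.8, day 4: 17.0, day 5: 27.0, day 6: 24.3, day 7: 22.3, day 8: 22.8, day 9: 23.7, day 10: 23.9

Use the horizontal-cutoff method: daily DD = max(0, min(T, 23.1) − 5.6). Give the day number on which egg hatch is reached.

Daily DD above 5.6 °C (capped at 17.5): 4.8, 9.2, 17.5, 11.4, 17.5, 17.5, 16.7, 17.2, 17.5, 17.5.
Cumulative: 4.8, 14.0, 31.5, 42.9, 60.4, 77.9, 94.6, 111.8, 129.3, 146.8.
The total first reaches 88 DD on day 7.

day 7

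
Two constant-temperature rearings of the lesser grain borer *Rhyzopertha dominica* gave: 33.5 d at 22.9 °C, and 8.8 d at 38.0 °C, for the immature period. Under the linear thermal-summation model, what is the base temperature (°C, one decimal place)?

Linear rate model ⇒ the product D·(T − T_b) is constant across temperatures.
33.5·(22.9 − T_b) = 8.8·(38.0 − T_b)
T_b = (33.5·22.9 − 8.8·38.0) / (33.5 − 8.8) = 432.75 / 24.7 = 17.520 °C ≈ 17.5 °C.

17.5 °C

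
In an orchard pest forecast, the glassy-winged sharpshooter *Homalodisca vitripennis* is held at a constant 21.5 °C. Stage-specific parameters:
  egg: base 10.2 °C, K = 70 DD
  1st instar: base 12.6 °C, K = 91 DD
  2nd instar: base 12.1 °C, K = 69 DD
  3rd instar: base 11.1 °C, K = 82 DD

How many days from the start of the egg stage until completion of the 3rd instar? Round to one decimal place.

31.6 days

egg: 70 / (21.5 − 10.2) = 70 / 11.3 = 6.195 d.
1st instar: 91 / (21.5 − 12.6) = 91 / 8.9 = 10.225 d.
2nd instar: 69 / (21.5 − 12.1) = 69 / 9.4 = 7.340 d.
3rd instar: 82 / (21.5 − 11.1) = 82 / 10.4 = 7.885 d.
Sum = 31.644 ≈ 31.6 days.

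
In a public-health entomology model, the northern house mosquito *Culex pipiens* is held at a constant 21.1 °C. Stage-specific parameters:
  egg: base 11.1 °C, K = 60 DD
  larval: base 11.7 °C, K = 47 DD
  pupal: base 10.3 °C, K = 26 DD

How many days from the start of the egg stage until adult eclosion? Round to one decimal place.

egg: 60 / (21.1 − 11.1) = 60 / 10.0 = 6.000 d.
larval: 47 / (21.1 − 11.7) = 47 / 9.4 = 5.000 d.
pupal: 26 / (21.1 − 10.3) = 26 / 10.8 = 2.407 d.
Sum = 13.407 ≈ 13.4 days.

13.4 days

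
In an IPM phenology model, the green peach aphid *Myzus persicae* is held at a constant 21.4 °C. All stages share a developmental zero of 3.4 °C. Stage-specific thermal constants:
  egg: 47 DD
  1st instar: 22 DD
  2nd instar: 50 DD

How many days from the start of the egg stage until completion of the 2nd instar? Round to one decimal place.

6.6 days

Daily accumulation at 21.4 °C = 21.4 − 3.4 = 18.0 DD/day.
Total K = 47 + 22 + 50 = 119 DD.
Total duration = 119 / 18.0 = 6.611 ≈ 6.6 days.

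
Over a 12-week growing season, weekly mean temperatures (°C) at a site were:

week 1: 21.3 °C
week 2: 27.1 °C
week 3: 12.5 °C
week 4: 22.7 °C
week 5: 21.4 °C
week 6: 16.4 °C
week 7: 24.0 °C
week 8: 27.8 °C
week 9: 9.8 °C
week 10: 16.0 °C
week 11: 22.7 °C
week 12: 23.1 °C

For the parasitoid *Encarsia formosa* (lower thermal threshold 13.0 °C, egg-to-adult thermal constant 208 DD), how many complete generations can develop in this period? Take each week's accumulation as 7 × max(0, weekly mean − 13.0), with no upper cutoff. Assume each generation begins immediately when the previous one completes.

Weekly DD (7 × max(0, T̄ − 13.0)): 58.1, 98.7, 0.0, 67.9, 58.8, 23.8, 77.0, 103.6, 0.0, 21.0, 67.9, 70.7.
Season total = 647.5 DD.
Complete generations = ⌊647.5 / 208⌋ = 3.

3 generations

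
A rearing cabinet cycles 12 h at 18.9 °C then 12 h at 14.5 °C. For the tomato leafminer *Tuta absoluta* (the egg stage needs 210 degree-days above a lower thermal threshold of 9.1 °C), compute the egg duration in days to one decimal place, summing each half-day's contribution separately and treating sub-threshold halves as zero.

27.6 days

Day half: max(0, 18.9 − 9.1) × 0.5 = 9.8 × 0.5 = 4.90 DD.
Night half: max(0, 14.5 − 9.1) × 0.5 = 5.4 × 0.5 = 2.70 DD.
Per 24 h: 7.60 DD/day.
Duration = 210 / 7.60 = 27.632 ≈ 27.6 days.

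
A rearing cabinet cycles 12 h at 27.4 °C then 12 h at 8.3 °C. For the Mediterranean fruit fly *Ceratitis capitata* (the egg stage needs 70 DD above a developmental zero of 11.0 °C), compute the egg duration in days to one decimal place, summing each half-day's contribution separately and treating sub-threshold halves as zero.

8.5 days

Day half: max(0, 27.4 − 11.0) × 0.5 = 16.4 × 0.5 = 8.20 DD.
Night half: max(0, 8.3 − 11.0) × 0.5 = 0.0 × 0.5 = 0.00 DD.
Per 24 h: 8.20 DD/day.
Duration = 70 / 8.20 = 8.537 ≈ 8.5 days.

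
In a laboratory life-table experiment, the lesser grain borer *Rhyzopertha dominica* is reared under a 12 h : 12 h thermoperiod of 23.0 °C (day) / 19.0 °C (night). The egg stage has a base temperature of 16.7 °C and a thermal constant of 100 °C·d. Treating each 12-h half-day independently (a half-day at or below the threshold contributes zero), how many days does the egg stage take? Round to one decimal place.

23.3 days

Day half: max(0, 23.0 − 16.7) × 0.5 = 6.3 × 0.5 = 3.15 DD.
Night half: max(0, 19.0 − 16.7) × 0.5 = 2.3 × 0.5 = 1.15 DD.
Per 24 h: 4.30 DD/day.
Duration = 100 / 4.30 = 23.256 ≈ 23.3 days.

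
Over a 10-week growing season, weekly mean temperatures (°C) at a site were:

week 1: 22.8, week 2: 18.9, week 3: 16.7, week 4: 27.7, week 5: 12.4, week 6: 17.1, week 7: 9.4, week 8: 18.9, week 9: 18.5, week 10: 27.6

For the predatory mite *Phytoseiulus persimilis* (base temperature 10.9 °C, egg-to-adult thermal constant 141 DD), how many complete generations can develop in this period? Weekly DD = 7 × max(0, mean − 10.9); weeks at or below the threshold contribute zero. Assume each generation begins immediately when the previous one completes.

Weekly DD (7 × max(0, T̄ − 10.9)): 83.3, 56.0, 40.6, 117.6, 10.5, 43.4, 0.0, 56.0, 53.2, 116.9.
Season total = 577.5 DD.
Complete generations = ⌊577.5 / 141⌋ = 4.

4 generations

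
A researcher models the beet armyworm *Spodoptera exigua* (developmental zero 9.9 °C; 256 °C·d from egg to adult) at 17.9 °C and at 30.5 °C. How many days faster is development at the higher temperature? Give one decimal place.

At 17.9 °C: 256 / (17.9 − 9.9) = 256 / 8.0 = 32.000 d.
At 30.5 °C: 256 / (30.5 − 9.9) = 256 / 20.6 = 12.427 d.
Difference = |32.000 − 12.427| = 19.573 ≈ 19.6 days.

19.6 days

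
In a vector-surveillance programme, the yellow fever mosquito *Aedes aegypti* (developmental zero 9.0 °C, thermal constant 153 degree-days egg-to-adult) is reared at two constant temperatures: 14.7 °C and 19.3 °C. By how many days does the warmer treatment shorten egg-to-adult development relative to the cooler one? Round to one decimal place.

At 14.7 °C: 153 / (14.7 − 9.0) = 153 / 5.7 = 26.842 d.
At 19.3 °C: 153 / (19.3 − 9.0) = 153 / 10.3 = 14.854 d.
Difference = |26.842 − 14.854| = 11.988 ≈ 12.0 days.

12.0 days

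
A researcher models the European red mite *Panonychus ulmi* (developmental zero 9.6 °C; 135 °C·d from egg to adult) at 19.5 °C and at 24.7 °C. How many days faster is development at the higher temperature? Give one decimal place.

4.7 days

At 19.5 °C: 135 / (19.5 − 9.6) = 135 / 9.9 = 13.636 d.
At 24.7 °C: 135 / (24.7 − 9.6) = 135 / 15.1 = 8.940 d.
Difference = |13.636 − 8.940| = 4.696 ≈ 4.7 days.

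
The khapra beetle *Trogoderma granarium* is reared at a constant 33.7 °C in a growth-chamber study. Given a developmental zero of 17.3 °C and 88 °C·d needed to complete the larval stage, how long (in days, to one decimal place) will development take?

5.4 days

Daily accumulation = 33.7 − 17.3 = 16.4 DD/day.
Duration = 88 / 16.4 = 5.366 ≈ 5.4 days.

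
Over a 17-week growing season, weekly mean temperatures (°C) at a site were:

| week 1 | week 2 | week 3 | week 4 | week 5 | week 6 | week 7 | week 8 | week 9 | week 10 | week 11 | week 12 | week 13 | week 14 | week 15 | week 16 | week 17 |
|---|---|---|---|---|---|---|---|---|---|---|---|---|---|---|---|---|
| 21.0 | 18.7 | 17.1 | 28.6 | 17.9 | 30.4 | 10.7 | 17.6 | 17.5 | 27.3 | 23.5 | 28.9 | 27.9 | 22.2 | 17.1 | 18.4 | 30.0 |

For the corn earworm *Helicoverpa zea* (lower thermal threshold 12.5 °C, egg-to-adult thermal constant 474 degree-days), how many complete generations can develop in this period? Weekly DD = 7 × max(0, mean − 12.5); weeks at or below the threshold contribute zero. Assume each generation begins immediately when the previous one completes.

Weekly DD (7 × max(0, T̄ − 12.5)): 59.5, 43.4, 32.2, 112.7, 37.8, 125.3, 0.0, 35.7, 35.0, 103.6, 77.0, 114.8, 107.8, 67.9, 32.2, 41.3, 122.5.
Season total = 1148.7 DD.
Complete generations = ⌊1148.7 / 474⌋ = 2.

2 generations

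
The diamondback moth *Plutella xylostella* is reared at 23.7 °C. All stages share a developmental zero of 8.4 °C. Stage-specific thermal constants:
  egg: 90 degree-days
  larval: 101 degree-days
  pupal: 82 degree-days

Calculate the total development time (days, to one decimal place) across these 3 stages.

Daily accumulation at 23.7 °C = 23.7 − 8.4 = 15.3 DD/day.
Total K = 90 + 101 + 82 = 273 DD.
Total duration = 273 / 15.3 = 17.843 ≈ 17.8 days.

17.8 days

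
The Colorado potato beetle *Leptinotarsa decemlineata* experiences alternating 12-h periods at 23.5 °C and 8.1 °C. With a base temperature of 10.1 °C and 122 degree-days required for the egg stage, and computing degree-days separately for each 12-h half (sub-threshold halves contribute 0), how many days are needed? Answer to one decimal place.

Day half: max(0, 23.5 − 10.1) × 0.5 = 13.4 × 0.5 = 6.70 DD.
Night half: max(0, 8.1 − 10.1) × 0.5 = 0.0 × 0.5 = 0.00 DD.
Per 24 h: 6.70 DD/day.
Duration = 122 / 6.70 = 18.209 ≈ 18.2 days.

18.2 days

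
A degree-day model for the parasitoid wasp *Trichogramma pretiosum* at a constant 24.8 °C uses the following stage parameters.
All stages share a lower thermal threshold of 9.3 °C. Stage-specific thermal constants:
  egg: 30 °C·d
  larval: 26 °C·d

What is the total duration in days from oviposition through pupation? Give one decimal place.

3.6 days

Daily accumulation at 24.8 °C = 24.8 − 9.3 = 15.5 DD/day.
Total K = 30 + 26 = 56 DD.
Total duration = 56 / 15.5 = 3.613 ≈ 3.6 days.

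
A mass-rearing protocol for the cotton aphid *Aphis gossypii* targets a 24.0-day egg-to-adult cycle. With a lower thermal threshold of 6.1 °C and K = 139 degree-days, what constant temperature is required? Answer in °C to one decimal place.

11.9 °C

Required daily accumulation = 139 / 24.0 = 5.792 DD/day.
T = T_base + 5.792 = 6.1 + 5.792 = 11.892 ≈ 11.9 °C.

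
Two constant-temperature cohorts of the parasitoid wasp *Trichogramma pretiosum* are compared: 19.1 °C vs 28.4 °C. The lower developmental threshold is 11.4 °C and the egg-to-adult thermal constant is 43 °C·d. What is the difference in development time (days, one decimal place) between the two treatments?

At 19.1 °C: 43 / (19.1 − 11.4) = 43 / 7.7 = 5.584 d.
At 28.4 °C: 43 / (28.4 − 11.4) = 43 / 17.0 = 2.529 d.
Difference = |5.584 − 2.529| = 3.055 ≈ 3.1 days.

3.1 days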